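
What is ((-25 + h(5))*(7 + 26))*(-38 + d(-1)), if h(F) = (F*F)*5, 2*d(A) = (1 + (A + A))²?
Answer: -123750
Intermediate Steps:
d(A) = (1 + 2*A)²/2 (d(A) = (1 + (A + A))²/2 = (1 + 2*A)²/2)
h(F) = 5*F² (h(F) = F²*5 = 5*F²)
((-25 + h(5))*(7 + 26))*(-38 + d(-1)) = ((-25 + 5*5²)*(7 + 26))*(-38 + (1 + 2*(-1))²/2) = ((-25 + 5*25)*33)*(-38 + (1 - 2)²/2) = ((-25 + 125)*33)*(-38 + (½)*(-1)²) = (100*33)*(-38 + (½)*1) = 3300*(-38 + ½) = 3300*(-75/2) = -123750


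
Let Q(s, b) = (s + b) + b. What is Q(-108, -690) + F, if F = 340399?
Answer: 338911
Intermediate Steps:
Q(s, b) = s + 2*b (Q(s, b) = (b + s) + b = s + 2*b)
Q(-108, -690) + F = (-108 + 2*(-690)) + 340399 = (-108 - 1380) + 340399 = -1488 + 340399 = 338911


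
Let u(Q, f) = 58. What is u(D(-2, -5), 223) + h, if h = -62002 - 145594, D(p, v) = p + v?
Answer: -207538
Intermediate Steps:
h = -207596
u(D(-2, -5), 223) + h = 58 - 207596 = -207538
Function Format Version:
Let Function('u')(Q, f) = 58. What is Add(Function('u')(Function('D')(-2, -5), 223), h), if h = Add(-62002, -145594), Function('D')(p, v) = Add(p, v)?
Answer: -207538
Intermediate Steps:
h = -207596
Add(Function('u')(Function('D')(-2, -5), 223), h) = Add(58, -207596) = -207538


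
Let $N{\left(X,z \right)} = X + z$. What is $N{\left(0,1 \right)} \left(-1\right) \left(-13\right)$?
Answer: $13$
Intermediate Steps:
$N{\left(0,1 \right)} \left(-1\right) \left(-13\right) = \left(0 + 1\right) \left(-1\right) \left(-13\right) = 1 \left(-1\right) \left(-13\right) = \left(-1\right) \left(-13\right) = 13$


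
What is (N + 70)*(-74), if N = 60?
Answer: -9620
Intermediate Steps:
(N + 70)*(-74) = (60 + 70)*(-74) = 130*(-74) = -9620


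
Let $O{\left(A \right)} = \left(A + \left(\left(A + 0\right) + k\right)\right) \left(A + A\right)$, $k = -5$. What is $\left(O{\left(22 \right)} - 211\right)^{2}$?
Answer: $2265025$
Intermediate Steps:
$O{\left(A \right)} = 2 A \left(-5 + 2 A\right)$ ($O{\left(A \right)} = \left(A + \left(\left(A + 0\right) - 5\right)\right) \left(A + A\right) = \left(A + \left(A - 5\right)\right) 2 A = \left(A + \left(-5 + A\right)\right) 2 A = \left(-5 + 2 A\right) 2 A = 2 A \left(-5 + 2 A\right)$)
$\left(O{\left(22 \right)} - 211\right)^{2} = \left(2 \cdot 22 \left(-5 + 2 \cdot 22\right) - 211\right)^{2} = \left(2 \cdot 22 \left(-5 + 44\right) - 211\right)^{2} = \left(2 \cdot 22 \cdot 39 - 211\right)^{2} = \left(1716 - 211\right)^{2} = 1505^{2} = 2265025$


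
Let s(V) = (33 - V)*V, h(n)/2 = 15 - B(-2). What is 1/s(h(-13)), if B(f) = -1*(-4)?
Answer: 1/242 ≈ 0.0041322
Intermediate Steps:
B(f) = 4
h(n) = 22 (h(n) = 2*(15 - 1*4) = 2*(15 - 4) = 2*11 = 22)
s(V) = V*(33 - V)
1/s(h(-13)) = 1/(22*(33 - 1*22)) = 1/(22*(33 - 22)) = 1/(22*11) = 1/242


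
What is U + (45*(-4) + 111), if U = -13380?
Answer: -13449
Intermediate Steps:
U + (45*(-4) + 111) = -13380 + (45*(-4) + 111) = -13380 + (-180 + 111) = -13380 - 69 = -13449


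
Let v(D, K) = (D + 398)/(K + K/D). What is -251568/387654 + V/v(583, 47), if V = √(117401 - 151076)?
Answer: -41928/64609 + 137240*I*√1347/571923 ≈ -0.64895 + 8.807*I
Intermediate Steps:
v(D, K) = (398 + D)/(K + K/D)
V = 5*I*√1347 (V = √(-33675) = 5*I*√1347 ≈ 183.51*I)
-251568/387654 + V/v(583, 47) = -251568/387654 + (5*I*√1347)/((583*(398 + 583)/(47*(1 + 583)))) = -251568*1/387654 + (5*I*√1347)/((583*(1/47)*981/584)) = -41928/64609 + (5*I*√1347)/((583*(1/47)*(1/584)*981)) = -41928/64609 + (5*I*√1347)/(571923/27448) = -41928/64609 + (5*I*√1347)*(27448/571923) = -41928/64609 + 137240*I*√1347/571923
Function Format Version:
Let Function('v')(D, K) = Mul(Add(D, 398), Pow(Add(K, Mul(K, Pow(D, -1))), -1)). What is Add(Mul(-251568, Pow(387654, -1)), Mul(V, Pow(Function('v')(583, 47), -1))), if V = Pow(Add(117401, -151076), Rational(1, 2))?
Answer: Add(Rational(-41928, 64609), Mul(Rational(137240, 571923), I, Pow(1347, Rational(1, 2)))) ≈ Add(-0.64895, Mul(8.8070, I))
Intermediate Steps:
Function('v')(D, K) = Mul(Pow(Add(K, Mul(K, Pow(D, -1))), -1), Add(398, D)) (Function('v')(D, K) = Mul(Add(398, D), Pow(Add(K, Mul(K, Pow(D, -1))), -1)) = Mul(Pow(Add(K, Mul(K, Pow(D, -1))), -1), Add(398, D)))
V = Mul(5, I, Pow(1347, Rational(1, 2))) (V = Pow(-33675, Rational(1, 2)) = Mul(5, I, Pow(1347, Rational(1, 2))) ≈ Mul(183.51, I))
Add(Mul(-251568, Pow(387654, -1)), Mul(V, Pow(Function('v')(583, 47), -1))) = Add(Mul(-251568, Pow(387654, -1)), Mul(Mul(5, I, Pow(1347, Rational(1, 2))), Pow(Mul(583, Pow(47, -1), Pow(Add(1, 583), -1), Add(398, 583)), -1))) = Add(Mul(-251568, Rational(1, 387654)), Mul(Mul(5, I, Pow(1347, Rational(1, 2))), Pow(Mul(583, Rational(1, 47), Pow(584, -1), 981), -1))) = Add(Rational(-41928, 64609), Mul(Mul(5, I, Pow(1347, Rational(1, 2))), Pow(Mul(583, Rational(1, 47), Rational(1, 584), 981), -1))) = Add(Rational(-41928, 64609), Mul(Mul(5, I, Pow(1347, Rational(1, 2))), Pow(Rational(571923, 27448), -1))) = Add(Rational(-41928, 64609), Mul(Mul(5, I, Pow(1347, Rational(1, 2))), Rational(27448, 571923))) = Add(Rational(-41928, 64609), Mul(Rational(137240, 571923), I, Pow(1347, Rational(1, 2))))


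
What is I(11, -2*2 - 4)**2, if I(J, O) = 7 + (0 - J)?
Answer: 16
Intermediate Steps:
I(J, O) = 7 - J
I(11, -2*2 - 4)**2 = (7 - 1*11)**2 = (7 - 11)**2 = (-4)**2 = 16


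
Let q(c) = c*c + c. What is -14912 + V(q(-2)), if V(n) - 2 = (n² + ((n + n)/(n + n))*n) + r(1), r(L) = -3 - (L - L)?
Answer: -14907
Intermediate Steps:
r(L) = -3 (r(L) = -3 - 1*0 = -3 + 0 = -3)
q(c) = c + c² (q(c) = c² + c = c + c²)
V(n) = -1 + n + n² (V(n) = 2 + ((n² + ((n + n)/(n + n))*n) - 3) = 2 + ((n² + ((2*n)/((2*n)))*n) - 3) = 2 + ((n² + ((2*n)*(1/(2*n)))*n) - 3) = 2 + ((n² + 1*n) - 3) = 2 + ((n² + n) - 3) = 2 + ((n + n²) - 3) = 2 + (-3 + n + n²) = -1 + n + n²)
-14912 + V(q(-2)) = -14912 + (-1 - 2*(1 - 2) + (-2*(1 - 2))²) = -14912 + (-1 - 2*(-1) + (-2*(-1))²) = -14912 + (-1 + 2 + 2²) = -14912 + (-1 + 2 + 4) = -14912 + 5 = -14907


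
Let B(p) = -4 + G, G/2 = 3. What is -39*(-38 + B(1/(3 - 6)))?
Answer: 1404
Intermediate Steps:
G = 6 (G = 2*3 = 6)
B(p) = 2 (B(p) = -4 + 6 = 2)
-39*(-38 + B(1/(3 - 6))) = -39*(-38 + 2) = -39*(-36) = 1404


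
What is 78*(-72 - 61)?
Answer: -10374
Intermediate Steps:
78*(-72 - 61) = 78*(-133) = -10374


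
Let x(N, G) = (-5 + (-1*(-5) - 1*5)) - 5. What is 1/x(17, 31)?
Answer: -⅒ ≈ -0.10000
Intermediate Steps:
x(N, G) = -10 (x(N, G) = (-5 + (5 - 5)) - 5 = (-5 + 0) - 5 = -5 - 5 = -10)
1/x(17, 31) = 1/(-10) = -⅒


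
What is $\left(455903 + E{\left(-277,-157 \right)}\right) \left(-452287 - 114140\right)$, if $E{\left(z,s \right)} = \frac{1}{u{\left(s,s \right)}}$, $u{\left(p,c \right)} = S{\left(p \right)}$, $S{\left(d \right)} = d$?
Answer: $- \frac{40543015100790}{157} \approx -2.5824 \cdot 10^{11}$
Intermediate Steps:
$u{\left(p,c \right)} = p$
$E{\left(z,s \right)} = \frac{1}{s}$
$\left(455903 + E{\left(-277,-157 \right)}\right) \left(-452287 - 114140\right) = \left(455903 + \frac{1}{-157}\right) \left(-452287 - 114140\right) = \left(455903 - \frac{1}{157}\right) \left(-566427\right) = \frac{71576770}{157} \left(-566427\right) = - \frac{40543015100790}{157}$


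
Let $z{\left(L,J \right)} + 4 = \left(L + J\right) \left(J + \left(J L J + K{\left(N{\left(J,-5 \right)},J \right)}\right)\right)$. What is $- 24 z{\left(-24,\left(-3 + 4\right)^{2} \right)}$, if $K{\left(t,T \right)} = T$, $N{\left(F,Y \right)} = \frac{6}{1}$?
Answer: $-12048$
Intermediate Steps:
$N{\left(F,Y \right)} = 6$ ($N{\left(F,Y \right)} = 6 \cdot 1 = 6$)
$z{\left(L,J \right)} = -4 + \left(J + L\right) \left(2 J + L J^{2}\right)$ ($z{\left(L,J \right)} = -4 + \left(L + J\right) \left(J + \left(J L J + J\right)\right) = -4 + \left(J + L\right) \left(J + \left(L J^{2} + J\right)\right) = -4 + \left(J + L\right) \left(J + \left(J + L J^{2}\right)\right) = -4 + \left(J + L\right) \left(2 J + L J^{2}\right)$)
$- 24 z{\left(-24,\left(-3 + 4\right)^{2} \right)} = - 24 \left(-4 + 2 \left(\left(-3 + 4\right)^{2}\right)^{2} - 24 \left(\left(-3 + 4\right)^{2}\right)^{3} + \left(\left(-3 + 4\right)^{2}\right)^{2} \left(-24\right)^{2} + 2 \left(-3 + 4\right)^{2} \left(-24\right)\right) = - 24 \left(-4 + 2 \left(1^{2}\right)^{2} - 24 \left(1^{2}\right)^{3} + \left(1^{2}\right)^{2} \cdot 576 + 2 \cdot 1^{2} \left(-24\right)\right) = - 24 \left(-4 + 2 \cdot 1^{2} - 24 \cdot 1^{3} + 1^{2} \cdot 576 + 2 \cdot 1 \left(-24\right)\right) = - 24 \left(-4 + 2 \cdot 1 - 24 + 1 \cdot 576 - 48\right) = - 24 \left(-4 + 2 - 24 + 576 - 48\right) = \left(-24\right) 502 = -12048$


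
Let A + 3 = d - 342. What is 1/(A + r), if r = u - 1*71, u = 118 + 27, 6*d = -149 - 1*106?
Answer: -2/627 ≈ -0.0031898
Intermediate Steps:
d = -85/2 (d = (-149 - 1*106)/6 = (-149 - 106)/6 = (1/6)*(-255) = -85/2 ≈ -42.500)
u = 145
A = -775/2 (A = -3 + (-85/2 - 342) = -3 - 769/2 = -775/2 ≈ -387.50)
r = 74 (r = 145 - 1*71 = 145 - 71 = 74)
1/(A + r) = 1/(-775/2 + 74) = 1/(-627/2) = -2/627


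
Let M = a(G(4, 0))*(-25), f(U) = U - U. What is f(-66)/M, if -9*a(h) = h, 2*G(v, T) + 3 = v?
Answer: 0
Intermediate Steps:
G(v, T) = -3/2 + v/2
a(h) = -h/9
f(U) = 0
M = 25/18 (M = -(-3/2 + (½)*4)/9*(-25) = -(-3/2 + 2)/9*(-25) = -⅑*½*(-25) = -1/18*(-25) = 25/18 ≈ 1.3889)
f(-66)/M = 0/(25/18) = 0*(18/25) = 0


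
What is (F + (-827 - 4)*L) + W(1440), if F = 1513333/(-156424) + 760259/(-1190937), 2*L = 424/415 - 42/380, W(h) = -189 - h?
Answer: -12402111491365657/6146048344920 ≈ -2017.9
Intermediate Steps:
L = 14369/31540 (L = (424/415 - 42/380)/2 = (424*(1/415) - 42*1/380)/2 = (424/415 - 21/190)/2 = (½)*(14369/15770) = 14369/31540 ≈ 0.45558)
F = -8038523083/779460792 (F = 1513333*(-1/156424) + 760259*(-1/1190937) = -1513333/156424 - 3181/4983 = -8038523083/779460792 ≈ -10.313)
(F + (-827 - 4)*L) + W(1440) = (-8038523083/779460792 + (-827 - 4)*(14369/31540)) + (-189 - 1*1440) = (-8038523083/779460792 - 831*14369/31540) + (-189 - 1440) = (-8038523083/779460792 - 11940639/31540) - 1629 = -2390198737490977/6146048344920 - 1629 = -12402111491365657/6146048344920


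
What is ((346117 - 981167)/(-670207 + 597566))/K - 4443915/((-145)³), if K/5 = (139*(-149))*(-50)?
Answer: 1337146909960478/917311599478475 ≈ 1.4577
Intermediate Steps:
K = 5177750 (K = 5*((139*(-149))*(-50)) = 5*(-20711*(-50)) = 5*1035550 = 5177750)
((346117 - 981167)/(-670207 + 597566))/K - 4443915/((-145)³) = ((346117 - 981167)/(-670207 + 597566))/5177750 - 4443915/((-145)³) = -635050/(-72641)*(1/5177750) - 4443915/(-3048625) = -635050*(-1/72641)*(1/5177750) - 4443915*(-1/3048625) = (635050/72641)*(1/5177750) + 888783/609725 = 12701/7522338755 + 888783/609725 = 1337146909960478/917311599478475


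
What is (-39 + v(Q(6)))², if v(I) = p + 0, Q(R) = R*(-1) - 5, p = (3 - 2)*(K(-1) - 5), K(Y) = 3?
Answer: 1681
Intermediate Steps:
p = -2 (p = (3 - 2)*(3 - 5) = 1*(-2) = -2)
Q(R) = -5 - R (Q(R) = -R - 5 = -5 - R)
v(I) = -2 (v(I) = -2 + 0 = -2)
(-39 + v(Q(6)))² = (-39 - 2)² = (-41)² = 1681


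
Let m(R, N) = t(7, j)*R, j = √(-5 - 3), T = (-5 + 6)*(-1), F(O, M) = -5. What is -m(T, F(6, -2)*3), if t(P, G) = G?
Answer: 2*I*√2 ≈ 2.8284*I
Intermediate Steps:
T = -1 (T = 1*(-1) = -1)
j = 2*I*√2 (j = √(-8) = 2*I*√2 ≈ 2.8284*I)
m(R, N) = 2*I*R*√2 (m(R, N) = (2*I*√2)*R = 2*I*R*√2)
-m(T, F(6, -2)*3) = -2*I*(-1)*√2 = -(-2)*I*√2 = 2*I*√2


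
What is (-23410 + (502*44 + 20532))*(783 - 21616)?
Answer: -400201930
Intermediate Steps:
(-23410 + (502*44 + 20532))*(783 - 21616) = (-23410 + (22088 + 20532))*(-20833) = (-23410 + 42620)*(-20833) = 19210*(-20833) = -400201930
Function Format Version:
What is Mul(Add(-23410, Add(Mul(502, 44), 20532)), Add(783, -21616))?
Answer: -400201930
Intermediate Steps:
Mul(Add(-23410, Add(Mul(502, 44), 20532)), Add(783, -21616)) = Mul(Add(-23410, Add(22088, 20532)), -20833) = Mul(Add(-23410, 42620), -20833) = Mul(19210, -20833) = -400201930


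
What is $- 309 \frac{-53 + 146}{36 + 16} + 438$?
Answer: $- \frac{5961}{52} \approx -114.63$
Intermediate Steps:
$- 309 \frac{-53 + 146}{36 + 16} + 438 = - 309 \cdot \frac{93}{52} + 438 = - 309 \cdot 93 \cdot \frac{1}{52} + 438 = \left(-309\right) \frac{93}{52} + 438 = - \frac{28737}{52} + 438 = - \frac{5961}{52}$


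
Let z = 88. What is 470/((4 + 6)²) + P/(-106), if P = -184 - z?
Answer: 3851/530 ≈ 7.2660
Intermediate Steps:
P = -272 (P = -184 - 1*88 = -184 - 88 = -272)
470/((4 + 6)²) + P/(-106) = 470/((4 + 6)²) - 272/(-106) = 470/(10²) - 272*(-1/106) = 470/100 + 136/53 = 470*(1/100) + 136/53 = 47/10 + 136/53 = 3851/530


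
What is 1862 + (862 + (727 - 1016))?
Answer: 2435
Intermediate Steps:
1862 + (862 + (727 - 1016)) = 1862 + (862 - 289) = 1862 + 573 = 2435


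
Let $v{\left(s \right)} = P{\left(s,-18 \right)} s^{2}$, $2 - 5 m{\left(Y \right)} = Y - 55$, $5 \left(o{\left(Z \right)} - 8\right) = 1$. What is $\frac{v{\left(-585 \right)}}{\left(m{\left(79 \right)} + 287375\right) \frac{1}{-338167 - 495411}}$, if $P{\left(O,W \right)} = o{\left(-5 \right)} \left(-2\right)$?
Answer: $\frac{7797413648700}{478951} \approx 1.628 \cdot 10^{7}$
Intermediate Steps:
$o{\left(Z \right)} = \frac{41}{5}$ ($o{\left(Z \right)} = 8 + \frac{1}{5} \cdot 1 = 8 + \frac{1}{5} = \frac{41}{5}$)
$m{\left(Y \right)} = \frac{57}{5} - \frac{Y}{5}$ ($m{\left(Y \right)} = \frac{2}{5} - \frac{Y - 55}{5} = \frac{2}{5} - \frac{-55 + Y}{5} = \frac{2}{5} - \left(-11 + \frac{Y}{5}\right) = \frac{57}{5} - \frac{Y}{5}$)
$P{\left(O,W \right)} = - \frac{82}{5}$ ($P{\left(O,W \right)} = \frac{41}{5} \left(-2\right) = - \frac{82}{5}$)
$v{\left(s \right)} = - \frac{82 s^{2}}{5}$
$\frac{v{\left(-585 \right)}}{\left(m{\left(79 \right)} + 287375\right) \frac{1}{-338167 - 495411}} = \frac{\left(- \frac{82}{5}\right) \left(-585\right)^{2}}{\left(\left(\frac{57}{5} - \frac{79}{5}\right) + 287375\right) \frac{1}{-338167 - 495411}} = \frac{\left(- \frac{82}{5}\right) 342225}{\left(\left(\frac{57}{5} - \frac{79}{5}\right) + 287375\right) \frac{1}{-833578}} = - \frac{5612490}{\left(- \frac{22}{5} + 287375\right) \left(- \frac{1}{833578}\right)} = - \frac{5612490}{\frac{1436853}{5} \left(- \frac{1}{833578}\right)} = - \frac{5612490}{- \frac{1436853}{4167890}} = \left(-5612490\right) \left(- \frac{4167890}{1436853}\right) = \frac{7797413648700}{478951}$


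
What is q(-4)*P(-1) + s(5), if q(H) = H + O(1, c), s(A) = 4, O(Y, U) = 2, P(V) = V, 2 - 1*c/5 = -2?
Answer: 6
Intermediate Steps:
c = 20 (c = 10 - 5*(-2) = 10 + 10 = 20)
q(H) = 2 + H (q(H) = H + 2 = 2 + H)
q(-4)*P(-1) + s(5) = (2 - 4)*(-1) + 4 = -2*(-1) + 4 = 2 + 4 = 6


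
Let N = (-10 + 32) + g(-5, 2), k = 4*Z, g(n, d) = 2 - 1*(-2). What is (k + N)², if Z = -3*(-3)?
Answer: 3844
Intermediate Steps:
Z = 9
g(n, d) = 4 (g(n, d) = 2 + 2 = 4)
k = 36 (k = 4*9 = 36)
N = 26 (N = (-10 + 32) + 4 = 22 + 4 = 26)
(k + N)² = (36 + 26)² = 62² = 3844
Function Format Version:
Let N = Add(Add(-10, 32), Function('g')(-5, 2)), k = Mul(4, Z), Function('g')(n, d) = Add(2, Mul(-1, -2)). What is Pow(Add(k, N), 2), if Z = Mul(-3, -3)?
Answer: 3844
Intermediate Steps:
Z = 9
Function('g')(n, d) = 4 (Function('g')(n, d) = Add(2, 2) = 4)
k = 36 (k = Mul(4, 9) = 36)
N = 26 (N = Add(Add(-10, 32), 4) = Add(22, 4) = 26)
Pow(Add(k, N), 2) = Pow(Add(36, 26), 2) = Pow(62, 2) = 3844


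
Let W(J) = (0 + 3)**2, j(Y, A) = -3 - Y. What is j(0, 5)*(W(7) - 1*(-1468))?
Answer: -4431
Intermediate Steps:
W(J) = 9 (W(J) = 3**2 = 9)
j(0, 5)*(W(7) - 1*(-1468)) = (-3 - 1*0)*(9 - 1*(-1468)) = (-3 + 0)*(9 + 1468) = -3*1477 = -4431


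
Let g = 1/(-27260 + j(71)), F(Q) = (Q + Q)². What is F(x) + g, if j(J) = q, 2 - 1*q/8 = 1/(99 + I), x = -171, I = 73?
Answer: 137022624173/1171494 ≈ 1.1696e+5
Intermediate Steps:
F(Q) = 4*Q² (F(Q) = (2*Q)² = 4*Q²)
q = 686/43 (q = 16 - 8/(99 + 73) = 16 - 8/172 = 16 - 8*1/172 = 16 - 2/43 = 686/43 ≈ 15.953)
j(J) = 686/43
g = -43/1171494 (g = 1/(-27260 + 686/43) = 1/(-1171494/43) = -43/1171494 ≈ -3.6705e-5)
F(x) + g = 4*(-171)² - 43/1171494 = 4*29241 - 43/1171494 = 116964 - 43/1171494 = 137022624173/1171494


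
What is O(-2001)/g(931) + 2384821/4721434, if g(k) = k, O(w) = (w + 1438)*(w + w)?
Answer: 10640205971035/4395655054 ≈ 2420.6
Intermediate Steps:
O(w) = 2*w*(1438 + w) (O(w) = (1438 + w)*(2*w) = 2*w*(1438 + w))
O(-2001)/g(931) + 2384821/4721434 = (2*(-2001)*(1438 - 2001))/931 + 2384821/4721434 = (2*(-2001)*(-563))*(1/931) + 2384821*(1/4721434) = 2253126*(1/931) + 2384821/4721434 = 2253126/931 + 2384821/4721434 = 10640205971035/4395655054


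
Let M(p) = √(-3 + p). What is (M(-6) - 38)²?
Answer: 1435 - 228*I ≈ 1435.0 - 228.0*I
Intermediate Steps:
(M(-6) - 38)² = (√(-3 - 6) - 38)² = (√(-9) - 38)² = (3*I - 38)² = (-38 + 3*I)²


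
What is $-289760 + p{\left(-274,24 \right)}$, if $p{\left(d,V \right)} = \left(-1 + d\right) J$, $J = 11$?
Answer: $-292785$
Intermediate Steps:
$p{\left(d,V \right)} = -11 + 11 d$ ($p{\left(d,V \right)} = \left(-1 + d\right) 11 = -11 + 11 d$)
$-289760 + p{\left(-274,24 \right)} = -289760 + \left(-11 + 11 \left(-274\right)\right) = -289760 - 3025 = -292785$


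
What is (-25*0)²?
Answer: 0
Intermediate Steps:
(-25*0)² = 0² = 0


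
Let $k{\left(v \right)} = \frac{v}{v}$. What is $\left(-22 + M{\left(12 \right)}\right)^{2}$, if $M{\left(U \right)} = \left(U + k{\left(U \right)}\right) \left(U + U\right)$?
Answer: $84100$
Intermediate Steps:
$k{\left(v \right)} = 1$
$M{\left(U \right)} = 2 U \left(1 + U\right)$ ($M{\left(U \right)} = \left(U + 1\right) \left(U + U\right) = \left(1 + U\right) 2 U = 2 U \left(1 + U\right)$)
$\left(-22 + M{\left(12 \right)}\right)^{2} = \left(-22 + 2 \cdot 12 \left(1 + 12\right)\right)^{2} = \left(-22 + 2 \cdot 12 \cdot 13\right)^{2} = \left(-22 + 312\right)^{2} = 290^{2} = 84100$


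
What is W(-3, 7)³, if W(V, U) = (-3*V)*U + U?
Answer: 343000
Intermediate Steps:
W(V, U) = U - 3*U*V (W(V, U) = -3*U*V + U = U - 3*U*V)
W(-3, 7)³ = (7*(1 - 3*(-3)))³ = (7*(1 + 9))³ = (7*10)³ = 70³ = 343000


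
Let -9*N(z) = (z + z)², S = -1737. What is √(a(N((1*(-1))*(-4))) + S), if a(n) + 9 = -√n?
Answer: √(-15714 - 24*I)/3 ≈ 0.031909 - 41.785*I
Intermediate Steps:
N(z) = -4*z²/9 (N(z) = -(z + z)²/9 = -4*z²/9)
a(n) = -9 - √n
√(a(N((1*(-1))*(-4))) + S) = √((-9 - √(-4*((1*(-1))*(-4))²/9)) - 1737) = √((-9 - √(-4*(-1*(-4))²/9)) - 1737) = √((-9 - √(-4/9*4²)) - 1737) = √((-9 - √(-4/9*16)) - 1737) = √((-9 - √(-64/9)) - 1737) = √((-9 - 8*I/3) - 1737) = √(-1746 - 8*I/3)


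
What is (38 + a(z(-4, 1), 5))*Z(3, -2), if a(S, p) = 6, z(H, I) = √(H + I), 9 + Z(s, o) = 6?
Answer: -132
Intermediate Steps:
Z(s, o) = -3 (Z(s, o) = -9 + 6 = -3)
(38 + a(z(-4, 1), 5))*Z(3, -2) = (38 + 6)*(-3) = 44*(-3) = -132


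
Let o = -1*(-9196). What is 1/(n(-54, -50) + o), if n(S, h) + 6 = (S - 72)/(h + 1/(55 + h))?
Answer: 83/762980 ≈ 0.00010878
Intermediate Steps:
n(S, h) = -6 + (-72 + S)/(h + 1/(55 + h)) (n(S, h) = -6 + (S - 72)/(h + 1/(55 + h)) = -6 + (-72 + S)/(h + 1/(55 + h)))
o = 9196
1/(n(-54, -50) + o) = 1/((-3966 - 402*(-50) - 6*(-50)**2 + 55*(-54) - 54*(-50))/(1 + (-50)**2 + 55*(-50)) + 9196) = 1/((-3966 + 20100 - 6*2500 - 2970 + 2700)/(1 + 2500 - 2750) + 9196) = 1/((-3966 + 20100 - 15000 - 2970 + 2700)/(-249) + 9196) = 1/(-1/249*864 + 9196) = 1/(-288/83 + 9196) = 1/(762980/83) = 83/762980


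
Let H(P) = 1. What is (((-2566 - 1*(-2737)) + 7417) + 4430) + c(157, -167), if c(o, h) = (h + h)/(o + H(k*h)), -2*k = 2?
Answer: 949255/79 ≈ 12016.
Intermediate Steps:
k = -1 (k = -½*2 = -1)
c(o, h) = 2*h/(1 + o) (c(o, h) = (h + h)/(o + 1) = (2*h)/(1 + o) = 2*h/(1 + o))
(((-2566 - 1*(-2737)) + 7417) + 4430) + c(157, -167) = (((-2566 - 1*(-2737)) + 7417) + 4430) + 2*(-167)/(1 + 157) = (((-2566 + 2737) + 7417) + 4430) + 2*(-167)/158 = ((171 + 7417) + 4430) + 2*(-167)*(1/158) = (7588 + 4430) - 167/79 = 12018 - 167/79 = 949255/79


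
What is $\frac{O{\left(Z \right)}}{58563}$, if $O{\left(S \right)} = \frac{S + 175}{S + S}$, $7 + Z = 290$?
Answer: $\frac{229}{16573329} \approx 1.3817 \cdot 10^{-5}$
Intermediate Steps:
$Z = 283$ ($Z = -7 + 290 = 283$)
$O{\left(S \right)} = \frac{175 + S}{2 S}$
$\frac{O{\left(Z \right)}}{58563} = \frac{\frac{1}{2} \cdot \frac{1}{283} \left(175 + 283\right)}{58563} = \frac{1}{2} \cdot \frac{1}{283} \cdot 458 \cdot \frac{1}{58563} = \frac{229}{283} \cdot \frac{1}{58563} = \frac{229}{16573329}$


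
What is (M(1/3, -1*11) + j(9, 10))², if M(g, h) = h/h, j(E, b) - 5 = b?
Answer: 256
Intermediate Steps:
j(E, b) = 5 + b
M(g, h) = 1
(M(1/3, -1*11) + j(9, 10))² = (1 + (5 + 10))² = (1 + 15)² = 16² = 256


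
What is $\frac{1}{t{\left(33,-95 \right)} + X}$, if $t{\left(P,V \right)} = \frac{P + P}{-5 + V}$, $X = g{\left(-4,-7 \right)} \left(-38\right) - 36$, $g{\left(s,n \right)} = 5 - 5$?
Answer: $- \frac{50}{1833} \approx -0.027278$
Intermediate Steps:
$g{\left(s,n \right)} = 0$ ($g{\left(s,n \right)} = 5 - 5 = 0$)
$X = -36$ ($X = 0 \left(-38\right) - 36 = 0 - 36 = -36$)
$t{\left(P,V \right)} = \frac{2 P}{-5 + V}$
$\frac{1}{t{\left(33,-95 \right)} + X} = \frac{1}{2 \cdot 33 \frac{1}{-5 - 95} - 36} = \frac{1}{2 \cdot 33 \frac{1}{-100} - 36} = \frac{1}{2 \cdot 33 \left(- \frac{1}{100}\right) - 36} = \frac{1}{- \frac{33}{50} - 36} = \frac{1}{- \frac{1833}{50}} = - \frac{50}{1833}$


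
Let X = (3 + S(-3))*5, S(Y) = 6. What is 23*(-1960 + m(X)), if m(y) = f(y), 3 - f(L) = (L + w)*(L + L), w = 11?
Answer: -160931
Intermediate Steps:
X = 45 (X = (3 + 6)*5 = 9*5 = 45)
f(L) = 3 - 2*L*(11 + L) (f(L) = 3 - (L + 11)*(L + L) = 3 - (11 + L)*2*L = 3 - 2*L*(11 + L))
m(y) = 3 - 22*y - 2*y²
23*(-1960 + m(X)) = 23*(-1960 + (3 - 22*45 - 2*45²)) = 23*(-1960 + (3 - 990 - 2*2025)) = 23*(-1960 + (3 - 990 - 4050)) = 23*(-1960 - 5037) = 23*(-6997) = -160931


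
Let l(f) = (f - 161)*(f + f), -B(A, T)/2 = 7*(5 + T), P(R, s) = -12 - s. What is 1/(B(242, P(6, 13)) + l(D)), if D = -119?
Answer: 1/66920 ≈ 1.4943e-5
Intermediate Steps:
B(A, T) = -70 - 14*T (B(A, T) = -14*(5 + T) = -2*(35 + 7*T) = -70 - 14*T)
l(f) = 2*f*(-161 + f) (l(f) = (-161 + f)*(2*f) = 2*f*(-161 + f))
1/(B(242, P(6, 13)) + l(D)) = 1/((-70 - 14*(-12 - 1*13)) + 2*(-119)*(-161 - 119)) = 1/((-70 - 14*(-12 - 13)) + 2*(-119)*(-280)) = 1/((-70 - 14*(-25)) + 66640) = 1/((-70 + 350) + 66640) = 1/(280 + 66640) = 1/66920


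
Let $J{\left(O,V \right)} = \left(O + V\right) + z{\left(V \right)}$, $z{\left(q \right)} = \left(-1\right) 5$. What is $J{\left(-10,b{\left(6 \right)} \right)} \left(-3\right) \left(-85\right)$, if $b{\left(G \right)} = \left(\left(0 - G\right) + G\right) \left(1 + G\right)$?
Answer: $-3825$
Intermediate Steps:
$z{\left(q \right)} = -5$
$b{\left(G \right)} = 0$ ($b{\left(G \right)} = \left(- G + G\right) \left(1 + G\right) = 0 \left(1 + G\right) = 0$)
$J{\left(O,V \right)} = -5 + O + V$ ($J{\left(O,V \right)} = \left(O + V\right) - 5 = -5 + O + V$)
$J{\left(-10,b{\left(6 \right)} \right)} \left(-3\right) \left(-85\right) = \left(-5 - 10 + 0\right) \left(-3\right) \left(-85\right) = \left(-15\right) \left(-3\right) \left(-85\right) = 45 \left(-85\right) = -3825$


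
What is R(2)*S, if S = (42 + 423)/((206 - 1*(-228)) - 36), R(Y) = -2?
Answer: -465/199 ≈ -2.3367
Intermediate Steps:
S = 465/398 (S = 465/((206 + 228) - 36) = 465/(434 - 36) = 465/398 ≈ 1.1683)
R(2)*S = -2*465/398 = -465/199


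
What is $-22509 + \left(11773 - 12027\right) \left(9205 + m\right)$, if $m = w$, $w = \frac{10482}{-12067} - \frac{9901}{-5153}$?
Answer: $- \frac{146800382556063}{62181251} \approx -2.3608 \cdot 10^{6}$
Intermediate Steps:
$w = \frac{65461621}{62181251}$ ($w = 10482 \left(- \frac{1}{12067}\right) - - \frac{9901}{5153} = - \frac{10482}{12067} + \frac{9901}{5153} = \frac{65461621}{62181251} \approx 1.0528$)
$m = \frac{65461621}{62181251} \approx 1.0528$
$-22509 + \left(11773 - 12027\right) \left(9205 + m\right) = -22509 + \left(11773 - 12027\right) \left(9205 + \frac{65461621}{62181251}\right) = -22509 - \frac{145400744777304}{62181251} = - \frac{146800382556063}{62181251}$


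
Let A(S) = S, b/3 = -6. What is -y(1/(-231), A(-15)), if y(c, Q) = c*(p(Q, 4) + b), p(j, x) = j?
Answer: -⅐ ≈ -0.14286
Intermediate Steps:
b = -18 (b = 3*(-6) = -18)
y(c, Q) = c*(-18 + Q) (y(c, Q) = c*(Q - 18) = c*(-18 + Q))
-y(1/(-231), A(-15)) = -(-18 - 15)/(-231) = -(-1)*(-33)/231 = -1*⅐ = -⅐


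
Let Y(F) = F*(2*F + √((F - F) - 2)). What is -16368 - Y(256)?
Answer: -147440 - 256*I*√2 ≈ -1.4744e+5 - 362.04*I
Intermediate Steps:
Y(F) = F*(2*F + I*√2) (Y(F) = F*(2*F + √(0 - 2)) = F*(2*F + √(-2)) = F*(2*F + I*√2))
-16368 - Y(256) = -16368 - 256*(2*256 + I*√2) = -16368 - 256*(512 + I*√2) = -16368 - (131072 + 256*I*√2) = -16368 + (-131072 - 256*I*√2) = -147440 - 256*I*√2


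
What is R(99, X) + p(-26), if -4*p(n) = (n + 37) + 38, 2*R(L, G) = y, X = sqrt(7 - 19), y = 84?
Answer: 119/4 ≈ 29.750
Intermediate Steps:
X = 2*I*sqrt(3) (X = sqrt(-12) = 2*I*sqrt(3) ≈ 3.4641*I)
R(L, G) = 42 (R(L, G) = (1/2)*84 = 42)
p(n) = -75/4 - n/4 (p(n) = -((n + 37) + 38)/4 = -((37 + n) + 38)/4 = -(75 + n)/4 = -75/4 - n/4)
R(99, X) + p(-26) = 42 + (-75/4 - 1/4*(-26)) = 42 + (-75/4 + 13/2) = 42 - 49/4 = 119/4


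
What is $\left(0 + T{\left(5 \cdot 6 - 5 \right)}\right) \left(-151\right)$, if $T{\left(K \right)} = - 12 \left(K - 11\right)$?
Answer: $25368$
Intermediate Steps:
$T{\left(K \right)} = 132 - 12 K$ ($T{\left(K \right)} = - 12 \left(-11 + K\right) = 132 - 12 K$)
$\left(0 + T{\left(5 \cdot 6 - 5 \right)}\right) \left(-151\right) = \left(0 + \left(132 - 12 \left(5 \cdot 6 - 5\right)\right)\right) \left(-151\right) = \left(0 + \left(132 - 12 \left(30 - 5\right)\right)\right) \left(-151\right) = \left(0 + \left(132 - 300\right)\right) \left(-151\right) = \left(0 - 168\right) \left(-151\right) = \left(-168\right) \left(-151\right) = 25368$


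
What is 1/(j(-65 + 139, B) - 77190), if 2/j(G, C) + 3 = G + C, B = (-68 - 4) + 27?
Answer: -13/1003469 ≈ -1.2955e-5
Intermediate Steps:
B = -45 (B = -72 + 27 = -45)
j(G, C) = 2/(-3 + C + G) (j(G, C) = 2/(-3 + (G + C)) = 2/(-3 + (C + G)) = 2/(-3 + C + G))
1/(j(-65 + 139, B) - 77190) = 1/(2/(-3 - 45 + (-65 + 139)) - 77190) = 1/(2/(-3 - 45 + 74) - 77190) = 1/(2/26 - 77190) = 1/(2*(1/26) - 77190) = 1/(1/13 - 77190) = 1/(-1003469/13) = -13/1003469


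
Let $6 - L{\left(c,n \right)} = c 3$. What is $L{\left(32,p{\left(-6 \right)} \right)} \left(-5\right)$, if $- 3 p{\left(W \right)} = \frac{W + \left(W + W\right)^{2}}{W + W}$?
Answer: $450$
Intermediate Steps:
$p{\left(W \right)} = - \frac{W + 4 W^{2}}{6 W}$ ($p{\left(W \right)} = - \frac{\left(W + \left(W + W\right)^{2}\right) \frac{1}{W + W}}{3} = - \frac{\left(W + \left(2 W\right)^{2}\right) \frac{1}{2 W}}{3} = - \frac{\left(W + 4 W^{2}\right) \frac{1}{2 W}}{3} = - \frac{\frac{1}{2} \frac{1}{W} \left(W + 4 W^{2}\right)}{3} = - \frac{W + 4 W^{2}}{6 W}$)
$L{\left(c,n \right)} = 6 - 3 c$ ($L{\left(c,n \right)} = 6 - c 3 = 6 - 3 c$)
$L{\left(32,p{\left(-6 \right)} \right)} \left(-5\right) = \left(6 - 96\right) \left(-5\right) = \left(-90\right) \left(-5\right) = 450$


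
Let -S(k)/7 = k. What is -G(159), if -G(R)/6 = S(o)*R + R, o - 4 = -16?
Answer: 81090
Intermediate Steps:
o = -12 (o = 4 - 16 = -12)
S(k) = -7*k
G(R) = -510*R (G(R) = -6*((-7*(-12))*R + R) = -6*(84*R + R) = -510*R)
-G(159) = -(-510)*159 = -1*(-81090) = 81090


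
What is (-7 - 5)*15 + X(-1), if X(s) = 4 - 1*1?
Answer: -177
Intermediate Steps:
X(s) = 3 (X(s) = 4 - 1 = 3)
(-7 - 5)*15 + X(-1) = (-7 - 5)*15 + 3 = -12*15 + 3 = -180 + 3 = -177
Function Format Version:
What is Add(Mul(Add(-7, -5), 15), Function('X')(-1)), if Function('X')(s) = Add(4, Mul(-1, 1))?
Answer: -177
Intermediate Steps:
Function('X')(s) = 3 (Function('X')(s) = Add(4, -1) = 3)
Add(Mul(Add(-7, -5), 15), Function('X')(-1)) = Add(Mul(Add(-7, -5), 15), 3) = Add(Mul(-12, 15), 3) = Add(-180, 3) = -177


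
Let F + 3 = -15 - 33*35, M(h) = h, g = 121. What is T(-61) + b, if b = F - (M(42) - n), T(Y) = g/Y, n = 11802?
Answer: 645686/61 ≈ 10585.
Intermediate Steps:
T(Y) = 121/Y
F = -1173 (F = -3 + (-15 - 33*35) = -3 + (-15 - 1155) = -3 - 1170 = -1173)
b = 10587 (b = -1173 - (42 - 1*11802) = -1173 - (42 - 11802) = -1173 - 1*(-11760) = -1173 + 11760 = 10587)
T(-61) + b = 121/(-61) + 10587 = 121*(-1/61) + 10587 = -121/61 + 10587 = 645686/61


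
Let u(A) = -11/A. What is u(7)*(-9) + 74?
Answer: 617/7 ≈ 88.143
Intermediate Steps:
u(7)*(-9) + 74 = -11/7*(-9) + 74 = 99/7 + 74 = 617/7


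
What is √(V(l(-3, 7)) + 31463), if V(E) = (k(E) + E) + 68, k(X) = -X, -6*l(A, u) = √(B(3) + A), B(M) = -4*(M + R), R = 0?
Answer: √31531 ≈ 177.57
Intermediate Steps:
B(M) = -4*M (B(M) = -4*(M + 0) = -4*M)
l(A, u) = -√(-12 + A)/6 (l(A, u) = -√(-4*3 + A)/6 = -√(-12 + A)/6)
V(E) = 68 (V(E) = (-E + E) + 68 = 0 + 68 = 68)
√(V(l(-3, 7)) + 31463) = √(68 + 31463) = √31531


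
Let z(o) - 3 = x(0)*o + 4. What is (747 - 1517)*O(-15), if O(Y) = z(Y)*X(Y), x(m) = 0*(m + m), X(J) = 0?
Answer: 0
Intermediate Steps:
x(m) = 0 (x(m) = 0*(2*m) = 0)
z(o) = 7 (z(o) = 3 + (0*o + 4) = 3 + (0 + 4) = 3 + 4 = 7)
O(Y) = 0 (O(Y) = 7*0 = 0)
(747 - 1517)*O(-15) = (747 - 1517)*0 = -770*0 = 0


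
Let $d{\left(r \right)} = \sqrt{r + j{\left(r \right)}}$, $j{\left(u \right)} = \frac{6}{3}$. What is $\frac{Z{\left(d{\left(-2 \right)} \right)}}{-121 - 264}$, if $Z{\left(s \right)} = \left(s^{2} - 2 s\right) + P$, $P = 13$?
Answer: $- \frac{13}{385} \approx -0.033766$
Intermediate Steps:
$j{\left(u \right)} = 2$ ($j{\left(u \right)} = 6 \cdot \frac{1}{3} = 2$)
$d{\left(r \right)} = \sqrt{2 + r}$ ($d{\left(r \right)} = \sqrt{r + 2} = \sqrt{2 + r}$)
$Z{\left(s \right)} = 13 + s^{2} - 2 s$ ($Z{\left(s \right)} = \left(s^{2} - 2 s\right) + 13 = 13 + s^{2} - 2 s$)
$\frac{Z{\left(d{\left(-2 \right)} \right)}}{-121 - 264} = \frac{13 + \left(\sqrt{2 - 2}\right)^{2} - 2 \sqrt{2 - 2}}{-121 - 264} = \frac{13 + \left(\sqrt{0}\right)^{2} - 2 \sqrt{0}}{-385} = - \frac{13 + 0^{2} - 0}{385} = - \frac{13 + 0 + 0}{385} = \left(- \frac{1}{385}\right) 13 = - \frac{13}{385}$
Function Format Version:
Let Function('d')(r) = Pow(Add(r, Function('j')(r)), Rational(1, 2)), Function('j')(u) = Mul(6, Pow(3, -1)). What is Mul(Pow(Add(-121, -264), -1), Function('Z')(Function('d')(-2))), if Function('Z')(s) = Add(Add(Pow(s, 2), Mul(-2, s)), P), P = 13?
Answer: Rational(-13, 385) ≈ -0.033766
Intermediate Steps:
Function('j')(u) = 2 (Function('j')(u) = Mul(6, Rational(1, 3)) = 2)
Function('d')(r) = Pow(Add(2, r), Rational(1, 2)) (Function('d')(r) = Pow(Add(r, 2), Rational(1, 2)) = Pow(Add(2, r), Rational(1, 2)))
Function('Z')(s) = Add(13, Pow(s, 2), Mul(-2, s)) (Function('Z')(s) = Add(Add(Pow(s, 2), Mul(-2, s)), 13) = Add(13, Pow(s, 2), Mul(-2, s)))
Mul(Pow(Add(-121, -264), -1), Function('Z')(Function('d')(-2))) = Mul(Pow(Add(-121, -264), -1), Add(13, Pow(Pow(Add(2, -2), Rational(1, 2)), 2), Mul(-2, Pow(Add(2, -2), Rational(1, 2))))) = Mul(Pow(-385, -1), Add(13, Pow(Pow(0, Rational(1, 2)), 2), Mul(-2, Pow(0, Rational(1, 2))))) = Mul(Rational(-1, 385), Add(13, Pow(0, 2), Mul(-2, 0))) = Mul(Rational(-1, 385), Add(13, 0, 0)) = Mul(Rational(-1, 385), 13) = Rational(-13, 385)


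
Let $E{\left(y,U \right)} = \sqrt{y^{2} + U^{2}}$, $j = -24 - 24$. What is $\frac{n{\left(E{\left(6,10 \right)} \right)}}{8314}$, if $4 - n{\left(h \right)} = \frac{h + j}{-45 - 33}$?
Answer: $\frac{22}{54041} + \frac{\sqrt{34}}{324246} \approx 0.00042508$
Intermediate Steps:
$j = -48$ ($j = -24 - 24 = -48$)
$E{\left(y,U \right)} = \sqrt{U^{2} + y^{2}}$
$n{\left(h \right)} = \frac{44}{13} + \frac{h}{78}$ ($n{\left(h \right)} = 4 - \frac{h - 48}{-45 - 33} = 4 - \frac{-48 + h}{-78} = 4 - \left(-48 + h\right) \left(- \frac{1}{78}\right) = 4 - \left(\frac{8}{13} - \frac{h}{78}\right) = 4 + \left(- \frac{8}{13} + \frac{h}{78}\right) = \frac{44}{13} + \frac{h}{78}$)
$\frac{n{\left(E{\left(6,10 \right)} \right)}}{8314} = \frac{\frac{44}{13} + \frac{\sqrt{10^{2} + 6^{2}}}{78}}{8314} = \left(\frac{44}{13} + \frac{\sqrt{100 + 36}}{78}\right) \frac{1}{8314} = \left(\frac{44}{13} + \frac{\sqrt{136}}{78}\right) \frac{1}{8314} = \left(\frac{44}{13} + \frac{2 \sqrt{34}}{78}\right) \frac{1}{8314} = \left(\frac{44}{13} + \frac{\sqrt{34}}{39}\right) \frac{1}{8314} = \frac{22}{54041} + \frac{\sqrt{34}}{324246}$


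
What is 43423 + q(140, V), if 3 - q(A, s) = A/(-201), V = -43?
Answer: 8728766/201 ≈ 43427.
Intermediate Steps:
q(A, s) = 3 + A/201 (q(A, s) = 3 - A/(-201) = 3 - A*(-1)/201 = 3 - (-1)*A/201 = 3 + A/201)
43423 + q(140, V) = 43423 + (3 + (1/201)*140) = 43423 + (3 + 140/201) = 43423 + 743/201 = 8728766/201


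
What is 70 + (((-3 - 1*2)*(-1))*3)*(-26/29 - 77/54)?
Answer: 18355/522 ≈ 35.163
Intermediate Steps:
70 + (((-3 - 1*2)*(-1))*3)*(-26/29 - 77/54) = 70 + (((-3 - 2)*(-1))*3)*(-26*1/29 - 77*1/54) = 70 + (-5*(-1)*3)*(-26/29 - 77/54) = 70 + (5*3)*(-3637/1566) = 70 + 15*(-3637/1566) = 70 - 18185/522 = 18355/522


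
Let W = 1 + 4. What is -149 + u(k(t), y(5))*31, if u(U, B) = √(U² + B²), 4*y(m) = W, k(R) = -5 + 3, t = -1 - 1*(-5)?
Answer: -149 + 31*√89/4 ≈ -75.887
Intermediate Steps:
t = 4 (t = -1 + 5 = 4)
k(R) = -2
W = 5
y(m) = 5/4 (y(m) = (¼)*5 = 5/4)
u(U, B) = √(B² + U²)
-149 + u(k(t), y(5))*31 = -149 + √((5/4)² + (-2)²)*31 = -149 + √(25/16 + 4)*31 = -149 + √(89/16)*31 = -149 + (√89/4)*31 = -149 + 31*√89/4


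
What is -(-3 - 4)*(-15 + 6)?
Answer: -63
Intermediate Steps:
-(-3 - 4)*(-15 + 6) = -(-7)*(-9) = -1*63 = -63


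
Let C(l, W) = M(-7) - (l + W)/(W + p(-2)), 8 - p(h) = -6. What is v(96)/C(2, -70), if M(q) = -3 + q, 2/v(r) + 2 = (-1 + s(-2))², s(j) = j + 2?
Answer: 28/157 ≈ 0.17834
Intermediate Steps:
s(j) = 2 + j
p(h) = 14 (p(h) = 8 - 1*(-6) = 8 + 6 = 14)
v(r) = -2 (v(r) = 2/(-2 + (-1 + (2 - 2))²) = 2/(-2 + (-1 + 0)²) = 2/(-2 + (-1)²) = 2/(-2 + 1) = 2/(-1) = 2*(-1) = -2)
C(l, W) = -10 - (W + l)/(14 + W) (C(l, W) = (-3 - 7) - (l + W)/(W + 14) = -10 - (W + l)/(14 + W))
v(96)/C(2, -70) = -2*(14 - 70)/(-140 - 1*2 - 11*(-70)) = -2*(-56/(-140 - 2 + 770)) = -2/((-1/56*628)) = -2/(-157/14) = -2*(-14/157) = 28/157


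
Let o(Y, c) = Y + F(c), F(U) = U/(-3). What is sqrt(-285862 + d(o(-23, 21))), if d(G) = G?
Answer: 2*I*sqrt(71473) ≈ 534.69*I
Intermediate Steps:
F(U) = -U/3 (F(U) = U*(-1/3) = -U/3)
o(Y, c) = Y - c/3
sqrt(-285862 + d(o(-23, 21))) = sqrt(-285862 + (-23 - 1/3*21)) = sqrt(-285862 + (-23 - 7)) = sqrt(-285862 - 30) = sqrt(-285892) = 2*I*sqrt(71473)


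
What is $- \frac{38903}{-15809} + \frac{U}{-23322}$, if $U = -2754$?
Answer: $\frac{158472292}{61449583} \approx 2.5789$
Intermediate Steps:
$- \frac{38903}{-15809} + \frac{U}{-23322} = - \frac{38903}{-15809} - \frac{2754}{-23322} = \left(-38903\right) \left(- \frac{1}{15809}\right) - - \frac{459}{3887} = \frac{38903}{15809} + \frac{459}{3887} = \frac{158472292}{61449583}$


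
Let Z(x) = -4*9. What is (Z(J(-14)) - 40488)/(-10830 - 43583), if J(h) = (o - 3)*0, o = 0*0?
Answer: 40524/54413 ≈ 0.74475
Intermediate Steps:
o = 0
J(h) = 0 (J(h) = (0 - 3)*0 = -3*0 = 0)
Z(x) = -36
(Z(J(-14)) - 40488)/(-10830 - 43583) = (-36 - 40488)/(-10830 - 43583) = -40524/(-54413) = -40524*(-1/54413) = 40524/54413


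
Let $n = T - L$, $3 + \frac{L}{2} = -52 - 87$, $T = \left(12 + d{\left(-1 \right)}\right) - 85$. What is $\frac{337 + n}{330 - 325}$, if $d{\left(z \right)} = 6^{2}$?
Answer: $\frac{584}{5} \approx 116.8$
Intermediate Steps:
$d{\left(z \right)} = 36$
$T = -37$ ($T = \left(12 + 36\right) - 85 = 48 - 85 = -37$)
$L = -284$ ($L = -6 + 2 \left(-52 - 87\right) = -6 + 2 \left(-139\right) = -6 - 278 = -284$)
$n = 247$ ($n = -37 - -284 = -37 + 284 = 247$)
$\frac{337 + n}{330 - 325} = \frac{337 + 247}{330 - 325} = \frac{584}{5}$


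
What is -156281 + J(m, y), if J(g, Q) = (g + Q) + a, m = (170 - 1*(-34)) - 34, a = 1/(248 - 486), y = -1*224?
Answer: -37207731/238 ≈ -1.5634e+5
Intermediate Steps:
y = -224
a = -1/238 (a = 1/(-238) = -1/238 ≈ -0.0042017)
m = 170 (m = (170 + 34) - 34 = 204 - 34 = 170)
J(g, Q) = -1/238 + Q + g (J(g, Q) = (g + Q) - 1/238 = (Q + g) - 1/238 = -1/238 + Q + g)
-156281 + J(m, y) = -156281 + (-1/238 - 224 + 170) = -156281 - 12853/238 = -37207731/238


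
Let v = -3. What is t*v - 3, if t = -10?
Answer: 27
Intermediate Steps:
t*v - 3 = -10*(-3) - 3 = 30 - 3 = 27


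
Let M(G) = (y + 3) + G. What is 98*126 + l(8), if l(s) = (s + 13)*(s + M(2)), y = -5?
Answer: 12516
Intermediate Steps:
M(G) = -2 + G (M(G) = (-5 + 3) + G = -2 + G)
l(s) = s*(13 + s) (l(s) = (s + 13)*(s + (-2 + 2)) = (13 + s)*(s + 0) = (13 + s)*s = s*(13 + s))
98*126 + l(8) = 98*126 + 8*(13 + 8) = 12348 + 8*21 = 12348 + 168 = 12516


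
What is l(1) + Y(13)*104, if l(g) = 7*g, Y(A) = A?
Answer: 1359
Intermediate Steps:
l(1) + Y(13)*104 = 7*1 + 13*104 = 7 + 1352 = 1359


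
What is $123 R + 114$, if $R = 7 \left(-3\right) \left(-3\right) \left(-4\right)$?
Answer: $-30882$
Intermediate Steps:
$R = -252$ ($R = 7 \cdot 9 \left(-4\right) = 7 \left(-36\right) = -252$)
$123 R + 114 = 123 \left(-252\right) + 114 = -30996 + 114 = -30882$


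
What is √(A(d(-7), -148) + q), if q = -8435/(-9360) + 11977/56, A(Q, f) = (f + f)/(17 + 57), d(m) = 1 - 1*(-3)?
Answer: 19*√14209/156 ≈ 14.518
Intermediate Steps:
d(m) = 4 (d(m) = 1 + 3 = 4)
A(Q, f) = f/37 (A(Q, f) = (2*f)/74 = (2*f)*(1/74) = f/37)
q = 402061/1872 (q = -8435*(-1/9360) + 11977*(1/56) = 1687/1872 + 1711/8 = 402061/1872 ≈ 214.78)
√(A(d(-7), -148) + q) = √((1/37)*(-148) + 402061/1872) = √(-4 + 402061/1872) = √(394573/1872) = 19*√14209/156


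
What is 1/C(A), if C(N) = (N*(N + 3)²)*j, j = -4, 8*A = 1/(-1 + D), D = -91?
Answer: 99672064/4870849 ≈ 20.463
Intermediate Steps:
A = -1/736 (A = 1/(8*(-1 - 91)) = (⅛)/(-92) = (⅛)*(-1/92) = -1/736 ≈ -0.0013587)
C(N) = -4*N*(3 + N)² (C(N) = (N*(N + 3)²)*(-4) = (N*(3 + N)²)*(-4) = -4*N*(3 + N)²)
1/C(A) = 1/(-4*(-1/736)*(3 - 1/736)²) = 1/(-4*(-1/736)*(2207/736)²) = 1/(-4*(-1/736)*4870849/541696) = 1/(4870849/99672064) = 99672064/4870849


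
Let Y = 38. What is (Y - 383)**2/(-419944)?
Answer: -119025/419944 ≈ -0.28343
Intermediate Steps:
(Y - 383)**2/(-419944) = (38 - 383)**2/(-419944) = (-345)**2*(-1/419944) = 119025*(-1/419944) = -119025/419944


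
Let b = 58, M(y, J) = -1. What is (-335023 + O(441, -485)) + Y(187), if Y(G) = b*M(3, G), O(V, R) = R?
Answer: -335566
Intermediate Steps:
Y(G) = -58 (Y(G) = 58*(-1) = -58)
(-335023 + O(441, -485)) + Y(187) = (-335023 - 485) - 58 = -335508 - 58 = -335566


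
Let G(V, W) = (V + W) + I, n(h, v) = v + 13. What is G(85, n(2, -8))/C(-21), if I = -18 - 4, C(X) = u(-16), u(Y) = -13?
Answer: -68/13 ≈ -5.2308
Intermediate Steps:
C(X) = -13
n(h, v) = 13 + v
I = -22
G(V, W) = -22 + V + W (G(V, W) = (V + W) - 22 = -22 + V + W)
G(85, n(2, -8))/C(-21) = (-22 + 85 + (13 - 8))/(-13) = (-22 + 85 + 5)*(-1/13) = 68*(-1/13) = -68/13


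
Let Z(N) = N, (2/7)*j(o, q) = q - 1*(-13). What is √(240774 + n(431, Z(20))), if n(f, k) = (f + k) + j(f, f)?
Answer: √242779 ≈ 492.73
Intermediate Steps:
j(o, q) = 91/2 + 7*q/2 (j(o, q) = 7*(q - 1*(-13))/2 = 7*(q + 13)/2 = 7*(13 + q)/2 = 91/2 + 7*q/2)
n(f, k) = 91/2 + k + 9*f/2 (n(f, k) = (f + k) + (91/2 + 7*f/2) = 91/2 + k + 9*f/2)
√(240774 + n(431, Z(20))) = √(240774 + (91/2 + 20 + (9/2)*431)) = √(240774 + (91/2 + 20 + 3879/2)) = √(240774 + 2005) = √242779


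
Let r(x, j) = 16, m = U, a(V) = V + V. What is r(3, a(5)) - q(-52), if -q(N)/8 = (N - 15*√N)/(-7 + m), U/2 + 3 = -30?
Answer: 1584/73 + 240*I*√13/73 ≈ 21.699 + 11.854*I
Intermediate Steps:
U = -66 (U = -6 + 2*(-30) = -6 - 60 = -66)
a(V) = 2*V
m = -66
q(N) = -120*√N/73 + 8*N/73 (q(N) = -8*(N - 15*√N)/(-7 - 66) = -8*(N - 15*√N)/(-73) = -8*(N - 15*√N)*(-1)/73 = -8*(-N/73 + 15*√N/73) = -120*√N/73 + 8*N/73)
r(3, a(5)) - q(-52) = 16 - (-240*I*√13/73 + (8/73)*(-52)) = 16 - (-240*I*√13/73 - 416/73) = 16 - (-416/73 - 240*I*√13/73) = 16 + (416/73 + 240*I*√13/73) = 1584/73 + 240*I*√13/73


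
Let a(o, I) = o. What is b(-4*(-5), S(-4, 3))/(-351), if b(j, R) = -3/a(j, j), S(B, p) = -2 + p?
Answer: 1/2340 ≈ 0.00042735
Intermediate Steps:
b(j, R) = -3/j
b(-4*(-5), S(-4, 3))/(-351) = -3/((-4*(-5)))/(-351) = -3/20*(-1/351) = 1/2340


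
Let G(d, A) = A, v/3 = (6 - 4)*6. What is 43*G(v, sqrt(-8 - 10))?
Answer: 129*I*sqrt(2) ≈ 182.43*I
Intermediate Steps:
v = 36 (v = 3*((6 - 4)*6) = 3*(2*6) = 3*12 = 36)
43*G(v, sqrt(-8 - 10)) = 43*sqrt(-8 - 10) = 43*sqrt(-18) = 43*(3*I*sqrt(2)) = 129*I*sqrt(2)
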